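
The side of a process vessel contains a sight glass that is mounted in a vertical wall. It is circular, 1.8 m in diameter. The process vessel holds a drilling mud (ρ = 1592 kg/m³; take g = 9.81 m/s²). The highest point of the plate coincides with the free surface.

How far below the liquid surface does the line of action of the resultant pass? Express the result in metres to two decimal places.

h_p = 1.13 m

γ = ρg = 1592 × 9.81 / 1000 = 15.61752 kN/m³.
The centroid is at the centre, 0.9 m below the top of the plate, so the centroid depth is h_c = 0.9 m.
A = π(0.9)² = 2.54469 m².
Resultant F = γ·h_c·A = 15.61752 × 0.9 × 2.54469 = 35.7676 kN.
I_c = πr⁴/4 = π × 0.9⁴/4 = 0.5153 m⁴.
Centre of pressure: y_p = y_c + I_c/(y_c·A) = 0.9 + 0.5153/(0.9 × 2.54469) = 0.9 + 0.225 = 1.125 m along the plane.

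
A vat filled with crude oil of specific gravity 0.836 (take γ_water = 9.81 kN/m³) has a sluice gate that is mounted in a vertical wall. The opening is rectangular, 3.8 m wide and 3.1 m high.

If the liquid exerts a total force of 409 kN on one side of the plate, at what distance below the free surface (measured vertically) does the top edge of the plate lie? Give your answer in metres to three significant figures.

d_top ≈ 2.68 m

γ = 0.836 × 9.81 = 8.20116 kN/m³.
A = 3.8 × 3.1 = 11.78 m².
From F = γ·h_c·A, the centroid depth is h_c = 409/(8.20116 × 11.78) = 4.23353 m.
The centroid lies 3.1/2 = 1.55 m below the top edge, so the top edge sits at h_top = 4.23353 − 1.55 = 2.68353 m below the surface.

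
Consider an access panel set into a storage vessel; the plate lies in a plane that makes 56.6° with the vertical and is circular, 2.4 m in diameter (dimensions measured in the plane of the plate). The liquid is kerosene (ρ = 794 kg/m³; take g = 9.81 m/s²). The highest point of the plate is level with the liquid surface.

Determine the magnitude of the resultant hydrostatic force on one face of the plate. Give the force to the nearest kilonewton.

F ≈ 23 kN

γ = ρg = 794 × 9.81 / 1000 = 7.78914 kN/m³.
The plate makes 56.6° with the vertical, i.e. θ = 90° − 56.6° = 33.4° to the horizontal. Measuring y along the incline from the free-surface line, vertical depth h = y·sinθ with sinθ = 0.550481.
The centroid is at the centre, 1.2 m below the top of the plate, so y_c = 1.2 m and h_c = 1.2 × 0.550481 = 0.660577 m.
A = π(1.2)² = 4.52389 m².
Resultant F = γ·h_c·A = 7.78914 × 0.660577 × 4.52389 = 23.2769 kN.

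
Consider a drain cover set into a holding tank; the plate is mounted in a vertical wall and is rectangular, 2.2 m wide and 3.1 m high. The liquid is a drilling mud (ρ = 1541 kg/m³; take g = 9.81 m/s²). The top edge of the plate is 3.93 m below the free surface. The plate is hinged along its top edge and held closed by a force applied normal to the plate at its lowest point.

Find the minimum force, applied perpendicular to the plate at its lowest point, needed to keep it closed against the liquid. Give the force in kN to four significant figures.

γ = ρg = 1541 × 9.81 / 1000 = 15.11721 kN/m³.
The centroid lies 3.1/2 = 1.55 m below the top edge, so the centroid depth is h_c = 3.93 + 1.55 = 5.48 m.
A = 2.2 × 3.1 = 6.82 m².
Resultant F = γ·h_c·A = 15.11721 × 5.48 × 6.82 = 564.985 kN.
I_c = b·h³/12 = 2.2 × 3.1³/12 = 5.46168 m⁴.
Centre of pressure: y_p = y_c + I_c/(y_c·A) = 5.48 + 5.46168/(5.48 × 6.82) = 5.48 + 0.146137 = 5.62614 m along the plane.
The resultant acts 1.55 + 0.146137 = 1.69614 m (along the plate) below the hinge at the top edge, so the moment about the hinge is M = F × 1.69614 = 564.985 × 1.69614 = 958.294 kN·m.
A normal force at the bottom, 3.1 m from the hinge, must supply this moment: P = 958.294/3.1 = 309.127 kN.

P ≈ 309.1 kN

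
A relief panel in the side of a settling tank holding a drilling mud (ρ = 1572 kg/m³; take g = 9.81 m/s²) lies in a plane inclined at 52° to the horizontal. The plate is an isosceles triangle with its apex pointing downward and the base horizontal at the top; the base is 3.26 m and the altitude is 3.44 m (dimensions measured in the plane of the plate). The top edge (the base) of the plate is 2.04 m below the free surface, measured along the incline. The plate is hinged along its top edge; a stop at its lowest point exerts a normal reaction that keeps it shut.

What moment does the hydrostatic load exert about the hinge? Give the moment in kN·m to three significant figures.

γ = ρg = 1572 × 9.81 / 1000 = 15.42132 kN/m³.
Let θ = 52° be the plate's angle to the horizontal; measure y along the incline from where the plane meets the free surface. Vertical depth h = y·sinθ with sinθ = 0.788011.
With the apex down, the centroid sits h/3 = 3.44/3 = 1.14667 m below the base (the top edge), so y_c = 2.04 + 1.14667 = 3.18667 m and h_c = 3.18667 × 0.788011 = 2.51113 m.
A = ½ × 3.26 × 3.44 = 5.6072 m².
Resultant F = γ·h_c·A = 15.42132 × 2.51113 × 5.6072 = 217.138 kN.
I_c = b·h³/36 = 3.26 × 3.44³/36 = 3.6863 m⁴.
Centre of pressure: y_p = y_c + I_c/(y_c·A) = 3.18667 + 3.6863/(3.18667 × 5.6072) = 3.18667 + 0.206304 = 3.39297 m along the plane.
The resultant acts 1.14667 + 0.206304 = 1.35297 m (along the plate) below the hinge at the top edge, so the moment about the hinge is M = F × 1.35297 = 217.138 × 1.35297 = 293.781 kN·m.

M ≈ 294 kN·m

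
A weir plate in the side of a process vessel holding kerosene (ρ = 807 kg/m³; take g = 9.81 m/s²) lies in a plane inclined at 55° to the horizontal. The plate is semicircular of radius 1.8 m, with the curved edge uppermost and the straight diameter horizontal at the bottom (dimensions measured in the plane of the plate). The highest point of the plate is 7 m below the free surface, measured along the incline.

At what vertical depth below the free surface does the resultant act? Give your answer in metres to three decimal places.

h_p = 6.606 m

γ = ρg = 807 × 9.81 / 1000 = 7.91667 kN/m³.
Let θ = 55° be the plate's angle to the horizontal; measure y along the incline from where the plane meets the free surface. Vertical depth h = y·sinθ with sinθ = 0.819152.
The centroid lies 4r/(3π) = 0.763944 m above the diameter, so r − 4r/(3π) = 1.8 − 0.763944 = 1.03606 m below the topmost point, so y_c = 7 + 1.03606 = 8.03606 m and h_c = 8.03606 × 0.819152 = 6.58275 m.
A = πr²/2 = π × 1.8²/2 = 5.08938 m².
Resultant F = γ·h_c·A = 7.91667 × 6.58275 × 5.08938 = 265.225 kN.
I_c = (π/8 − 8/(9π))·r⁴ = 0.109757 × 1.8⁴ = 1.15219 m⁴.
Centre of pressure: y_p = y_c + I_c/(y_c·A) = 8.03606 + 1.15219/(8.03606 × 5.08938) = 8.03606 + 0.0281719 = 8.06423 m along the plane.
Vertically, h_p = y_p·sinθ = 8.06423 × 0.819152 = 6.60583 m.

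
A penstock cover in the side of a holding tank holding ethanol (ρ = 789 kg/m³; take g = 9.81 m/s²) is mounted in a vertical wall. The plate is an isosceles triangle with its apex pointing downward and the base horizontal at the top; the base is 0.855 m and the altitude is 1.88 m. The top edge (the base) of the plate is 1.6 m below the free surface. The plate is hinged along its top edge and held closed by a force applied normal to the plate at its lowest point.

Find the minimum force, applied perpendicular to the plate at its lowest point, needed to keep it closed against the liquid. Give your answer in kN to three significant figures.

γ = ρg = 789 × 9.81 / 1000 = 7.74009 kN/m³.
With the apex down, the centroid sits h/3 = 1.88/3 = 0.626667 m below the base (the top edge), so the centroid depth is h_c = 1.6 + 0.626667 = 2.22667 m.
A = ½ × 0.855 × 1.88 = 0.8037 m².
Resultant F = γ·h_c·A = 7.74009 × 2.22667 × 0.8037 = 13.8515 kN.
I_c = b·h³/36 = 0.855 × 1.88³/36 = 0.157811 m⁴.
Centre of pressure: y_p = y_c + I_c/(y_c·A) = 2.22667 + 0.157811/(2.22667 × 0.8037) = 2.22667 + 0.0881835 = 2.31485 m along the plane.
The resultant acts 0.626667 + 0.0881835 = 0.71485 m (along the plate) below the hinge at the top edge, so the moment about the hinge is M = F × 0.71485 = 13.8515 × 0.71485 = 9.90174 kN·m.
A normal force at the bottom, 1.88 m from the hinge, must supply this moment: P = 9.90174/1.88 = 5.26688 kN.

P ≈ 5.27 kN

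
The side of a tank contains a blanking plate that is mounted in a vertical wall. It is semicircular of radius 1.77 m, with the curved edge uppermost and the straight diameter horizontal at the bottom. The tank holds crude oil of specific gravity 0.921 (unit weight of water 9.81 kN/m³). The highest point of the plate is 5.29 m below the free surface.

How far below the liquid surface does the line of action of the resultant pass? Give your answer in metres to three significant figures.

h_p = 6.34 m

γ = 0.921 × 9.81 = 9.03501 kN/m³.
The centroid lies 4r/(3π) = 0.751211 m above the diameter, so r − 4r/(3π) = 1.77 − 0.751211 = 1.01879 m below the topmost point, so the centroid depth is h_c = 5.29 + 1.01879 = 6.30879 m.
A = πr²/2 = π × 1.77²/2 = 4.92115 m².
Resultant F = γ·h_c·A = 9.03501 × 6.30879 × 4.92115 = 280.505 kN.
I_c = (π/8 − 8/(9π))·r⁴ = 0.109757 × 1.77⁴ = 1.07727 m⁴.
Centre of pressure: y_p = y_c + I_c/(y_c·A) = 6.30879 + 1.07727/(6.30879 × 4.92115) = 6.30879 + 0.0346986 = 6.34349 m along the plane.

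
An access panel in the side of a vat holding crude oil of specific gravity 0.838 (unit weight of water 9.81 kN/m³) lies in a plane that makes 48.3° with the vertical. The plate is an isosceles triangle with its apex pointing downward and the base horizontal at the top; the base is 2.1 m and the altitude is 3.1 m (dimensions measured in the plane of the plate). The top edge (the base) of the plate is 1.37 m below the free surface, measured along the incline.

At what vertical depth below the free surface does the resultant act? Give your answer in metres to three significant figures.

γ = 0.838 × 9.81 = 8.22078 kN/m³.
The plate makes 48.3° with the vertical, i.e. θ = 90° − 48.3° = 41.7° to the horizontal. Measuring y along the incline from the free-surface line, vertical depth h = y·sinθ with sinθ = 0.665230.
With the apex down, the centroid sits h/3 = 3.1/3 = 1.03333 m below the base (the top edge), so y_c = 1.37 + 1.03333 = 2.40333 m and h_c = 2.40333 × 0.665230 = 1.59877 m.
A = ½ × 2.1 × 3.1 = 3.255 m².
Resultant F = γ·h_c·A = 8.22078 × 1.59877 × 3.255 = 42.7809 kN.
I_c = b·h³/36 = 2.1 × 3.1³/36 = 1.73781 m⁴.
Centre of pressure: y_p = y_c + I_c/(y_c·A) = 2.40333 + 1.73781/(2.40333 × 3.255) = 2.40333 + 0.222146 = 2.62548 m along the plane.
Vertically, h_p = y_p·sinθ = 2.62548 × 0.665230 = 1.74655 m.

h_p = 1.75 m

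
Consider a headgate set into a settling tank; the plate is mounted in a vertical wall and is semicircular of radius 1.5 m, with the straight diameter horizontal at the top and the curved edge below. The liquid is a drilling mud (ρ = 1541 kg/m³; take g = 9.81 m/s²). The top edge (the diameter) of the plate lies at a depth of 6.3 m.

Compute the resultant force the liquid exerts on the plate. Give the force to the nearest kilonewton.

F ≈ 371 kN

γ = ρg = 1541 × 9.81 / 1000 = 15.11721 kN/m³.
The centroid of a semicircle lies 4r/(3π) = 0.63662 m from the diameter, here below the top edge, so the centroid depth is h_c = 6.3 + 0.63662 = 6.93662 m.
A = πr²/2 = π × 1.5²/2 = 3.53429 m².
Resultant F = γ·h_c·A = 15.11721 × 6.93662 × 3.53429 = 370.614 kN.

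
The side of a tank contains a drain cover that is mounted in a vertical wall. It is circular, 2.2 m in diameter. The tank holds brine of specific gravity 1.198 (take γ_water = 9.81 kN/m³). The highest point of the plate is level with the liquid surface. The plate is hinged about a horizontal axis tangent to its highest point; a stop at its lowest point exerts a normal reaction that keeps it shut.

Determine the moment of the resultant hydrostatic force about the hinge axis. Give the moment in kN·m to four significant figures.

γ = 1.198 × 9.81 = 11.75238 kN/m³.
The centroid is at the centre, 1.1 m below the top of the plate, so the centroid depth is h_c = 1.1 m.
A = π(1.1)² = 3.80133 m².
Resultant F = γ·h_c·A = 11.75238 × 1.1 × 3.80133 = 49.1421 kN.
I_c = πr⁴/4 = π × 1.1⁴/4 = 1.1499 m⁴.
Centre of pressure: y_p = y_c + I_c/(y_c·A) = 1.1 + 1.1499/(1.1 × 3.80133) = 1.1 + 0.274999 = 1.375 m along the plane.
The resultant acts 1.1 + 0.274999 = 1.375 m (along the plate) below the hinge at the top edge, so the moment about the hinge is M = F × 1.375 = 49.1421 × 1.375 = 67.5704 kN·m.

M ≈ 67.57 kN·m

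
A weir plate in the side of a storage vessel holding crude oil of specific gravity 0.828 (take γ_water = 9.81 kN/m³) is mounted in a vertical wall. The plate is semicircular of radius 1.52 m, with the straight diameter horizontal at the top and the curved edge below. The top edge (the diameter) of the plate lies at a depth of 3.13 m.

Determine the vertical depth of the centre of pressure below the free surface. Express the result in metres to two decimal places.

γ = 0.828 × 9.81 = 8.12268 kN/m³.
The centroid of a semicircle lies 4r/(3π) = 0.645108 m from the diameter, here below the top edge, so the centroid depth is h_c = 3.13 + 0.645108 = 3.77511 m.
A = πr²/2 = π × 1.52²/2 = 3.62917 m².
Resultant F = γ·h_c·A = 8.12268 × 3.77511 × 3.62917 = 111.285 kN.
I_c = (π/8 − 8/(9π))·r⁴ = 0.109757 × 1.52⁴ = 0.585877 m⁴.
Centre of pressure: y_p = y_c + I_c/(y_c·A) = 3.77511 + 0.585877/(3.77511 × 3.62917) = 3.77511 + 0.0427631 = 3.81787 m along the plane.

h_p = 3.82 m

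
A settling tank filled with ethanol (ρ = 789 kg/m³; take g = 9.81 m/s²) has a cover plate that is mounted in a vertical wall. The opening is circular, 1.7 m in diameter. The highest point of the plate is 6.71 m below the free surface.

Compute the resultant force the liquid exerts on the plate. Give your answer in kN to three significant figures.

F ≈ 133 kN

γ = ρg = 789 × 9.81 / 1000 = 7.74009 kN/m³.
The centroid is at the centre, 0.85 m below the top of the plate, so the centroid depth is h_c = 6.71 + 0.85 = 7.56 m.
A = π(0.85)² = 2.2698 m².
Resultant F = γ·h_c·A = 7.74009 × 7.56 × 2.2698 = 132.818 kN.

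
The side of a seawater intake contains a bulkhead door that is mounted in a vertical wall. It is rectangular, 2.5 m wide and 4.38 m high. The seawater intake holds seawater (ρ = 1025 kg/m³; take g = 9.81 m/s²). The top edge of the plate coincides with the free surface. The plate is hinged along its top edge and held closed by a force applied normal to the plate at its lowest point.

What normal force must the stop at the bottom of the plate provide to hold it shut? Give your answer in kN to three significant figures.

γ = ρg = 1025 × 9.81 / 1000 = 10.05525 kN/m³.
The centroid lies 4.38/2 = 2.19 m below the top edge, so the centroid depth is h_c = 2.19 m.
A = 2.5 × 4.38 = 10.95 m².
Resultant F = γ·h_c·A = 10.05525 × 2.19 × 10.95 = 241.13 kN.
I_c = b·h³/12 = 2.5 × 4.38³/12 = 17.5058 m⁴.
Centre of pressure: y_p = y_c + I_c/(y_c·A) = 2.19 + 17.5058/(2.19 × 10.95) = 2.19 + 0.730001 = 2.92 m along the plane.
The resultant acts 2.19 + 0.730001 = 2.92 m (along the plate) below the hinge at the top edge, so the moment about the hinge is M = F × 2.92 = 241.13 × 2.92 = 704.1 kN·m.
A normal force at the bottom, 4.38 m from the hinge, must supply this moment: P = 704.1/4.38 = 160.753 kN.

P ≈ 161 kN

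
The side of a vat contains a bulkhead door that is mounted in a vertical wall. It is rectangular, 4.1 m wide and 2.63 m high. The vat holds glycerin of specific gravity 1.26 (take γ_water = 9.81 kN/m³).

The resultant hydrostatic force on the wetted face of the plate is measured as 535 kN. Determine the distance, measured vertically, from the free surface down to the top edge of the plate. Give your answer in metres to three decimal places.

d_top ≈ 2.699 m

γ = 1.26 × 9.81 = 12.3606 kN/m³.
A = 4.1 × 2.63 = 10.783 m².
From F = γ·h_c·A, the centroid depth is h_c = 535/(12.3606 × 10.783) = 4.01397 m.
The centroid lies 2.63/2 = 1.315 m below the top edge, so the top edge sits at h_top = 4.01397 − 1.315 = 2.69897 m below the surface.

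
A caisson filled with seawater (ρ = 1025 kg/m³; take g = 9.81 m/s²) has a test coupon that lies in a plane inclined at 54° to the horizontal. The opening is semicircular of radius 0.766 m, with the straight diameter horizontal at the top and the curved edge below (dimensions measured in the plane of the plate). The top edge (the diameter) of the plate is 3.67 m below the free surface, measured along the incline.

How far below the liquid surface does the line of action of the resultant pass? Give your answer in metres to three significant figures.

h_p = 3.24 m

γ = ρg = 1025 × 9.81 / 1000 = 10.05525 kN/m³.
Let θ = 54° be the plate's angle to the horizontal; measure y along the incline from where the plane meets the free surface. Vertical depth h = y·sinθ with sinθ = 0.809017.
The centroid of a semicircle lies 4r/(3π) = 0.3251 m from the diameter, here below the top edge, so y_c = 3.67 + 0.3251 = 3.9951 m and h_c = 3.9951 × 0.809017 = 3.2321 m.
A = πr²/2 = π × 0.766²/2 = 0.921674 m².
Resultant F = γ·h_c·A = 10.05525 × 3.2321 × 0.921674 = 29.954 kN.
I_c = (π/8 − 8/(9π))·r⁴ = 0.109757 × 0.766⁴ = 0.0377874 m⁴.
Centre of pressure: y_p = y_c + I_c/(y_c·A) = 3.9951 + 0.0377874/(3.9951 × 0.921674) = 3.9951 + 0.0102622 = 4.00536 m along the plane.
Vertically, h_p = y_p·sinθ = 4.00536 × 0.809017 = 3.2404 m.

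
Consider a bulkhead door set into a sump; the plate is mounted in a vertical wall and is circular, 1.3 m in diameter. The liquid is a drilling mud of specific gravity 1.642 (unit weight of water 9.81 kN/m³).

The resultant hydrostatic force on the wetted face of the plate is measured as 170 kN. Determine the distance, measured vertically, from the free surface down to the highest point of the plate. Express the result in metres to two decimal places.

γ = 1.642 × 9.81 = 16.10802 kN/m³.
A = π(0.65)² = 1.32732 m².
From F = γ·h_c·A, the centroid depth is h_c = 170/(16.10802 × 1.32732) = 7.95117 m.
The centroid is at the centre, 0.65 m below the top of the plate, so the highest point sits at h_top = 7.95117 − 0.65 = 7.30117 m below the surface.

d_top ≈ 7.30 m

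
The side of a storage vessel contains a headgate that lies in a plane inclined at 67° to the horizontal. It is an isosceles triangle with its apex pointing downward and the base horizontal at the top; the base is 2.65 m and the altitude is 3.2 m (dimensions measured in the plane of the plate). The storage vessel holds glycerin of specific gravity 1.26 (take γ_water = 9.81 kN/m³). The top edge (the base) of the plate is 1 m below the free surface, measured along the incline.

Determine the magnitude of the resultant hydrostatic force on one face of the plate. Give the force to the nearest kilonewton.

γ = 1.26 × 9.81 = 12.3606 kN/m³.
Let θ = 67° be the plate's angle to the horizontal; measure y along the incline from where the plane meets the free surface. Vertical depth h = y·sinθ with sinθ = 0.920505.
With the apex down, the centroid sits h/3 = 3.2/3 = 1.06667 m below the base (the top edge), so y_c = 1 + 1.06667 = 2.06667 m and h_c = 2.06667 × 0.920505 = 1.90238 m.
A = ½ × 2.65 × 3.2 = 4.24 m².
Resultant F = γ·h_c·A = 12.3606 × 1.90238 × 4.24 = 99.7017 kN.

F ≈ 100 kN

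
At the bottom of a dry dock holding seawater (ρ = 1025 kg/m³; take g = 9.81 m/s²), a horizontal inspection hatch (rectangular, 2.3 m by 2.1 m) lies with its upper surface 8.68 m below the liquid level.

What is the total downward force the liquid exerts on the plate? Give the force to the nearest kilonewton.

γ = ρg = 1025 × 9.81 / 1000 = 10.05525 kN/m³.
The plate is horizontal, so pressure is uniform at p = γ·h = 10.05525 × 8.68 = 87.2796 kN/m².
A = 2.3 × 2.1 = 4.83 m².
F = p·A = 87.2796 × 4.83 = 421.56 kN.

F ≈ 422 kN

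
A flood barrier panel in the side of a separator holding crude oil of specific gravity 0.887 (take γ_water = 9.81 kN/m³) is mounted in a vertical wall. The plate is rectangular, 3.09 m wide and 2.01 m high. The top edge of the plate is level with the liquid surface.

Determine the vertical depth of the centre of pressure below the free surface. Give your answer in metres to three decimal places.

γ = 0.887 × 9.81 = 8.70147 kN/m³.
The centroid lies 2.01/2 = 1.005 m below the top edge, so the centroid depth is h_c = 1.005 m.
A = 3.09 × 2.01 = 6.2109 m².
Resultant F = γ·h_c·A = 8.70147 × 1.005 × 6.2109 = 54.3142 kN.
I_c = b·h³/12 = 3.09 × 2.01³/12 = 2.09105 m⁴.
Centre of pressure: y_p = y_c + I_c/(y_c·A) = 1.005 + 2.09105/(1.005 × 6.2109) = 1.005 + 0.334999 = 1.34 m along the plane.

h_p = 1.340 m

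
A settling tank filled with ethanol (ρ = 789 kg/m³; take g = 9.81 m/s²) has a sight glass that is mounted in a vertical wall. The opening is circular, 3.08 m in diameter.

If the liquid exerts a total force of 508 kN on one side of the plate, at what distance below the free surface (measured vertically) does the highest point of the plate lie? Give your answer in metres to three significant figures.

d_top ≈ 7.27 m

γ = ρg = 789 × 9.81 / 1000 = 7.74009 kN/m³.
A = π(1.54)² = 7.4506 m².
From F = γ·h_c·A, the centroid depth is h_c = 508/(7.74009 × 7.4506) = 8.809 m.
The centroid is at the centre, 1.54 m below the top of the plate, so the highest point sits at h_top = 8.809 − 1.54 = 7.269 m below the surface.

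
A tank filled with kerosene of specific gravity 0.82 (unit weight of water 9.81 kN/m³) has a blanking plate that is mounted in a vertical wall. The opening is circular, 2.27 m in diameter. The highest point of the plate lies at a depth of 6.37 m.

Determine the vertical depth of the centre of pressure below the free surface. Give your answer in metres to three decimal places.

γ = 0.82 × 9.81 = 8.0442 kN/m³.
The centroid is at the centre, 1.135 m below the top of the plate, so the centroid depth is h_c = 6.37 + 1.135 = 7.505 m.
A = π(1.135)² = 4.04708 m².
Resultant F = γ·h_c·A = 8.0442 × 7.505 × 4.04708 = 244.329 kN.
I_c = πr⁴/4 = π × 1.135⁴/4 = 1.30339 m⁴.
Centre of pressure: y_p = y_c + I_c/(y_c·A) = 7.505 + 1.30339/(7.505 × 4.04708) = 7.505 + 0.0429123 = 7.54791 m along the plane.

h_p = 7.548 m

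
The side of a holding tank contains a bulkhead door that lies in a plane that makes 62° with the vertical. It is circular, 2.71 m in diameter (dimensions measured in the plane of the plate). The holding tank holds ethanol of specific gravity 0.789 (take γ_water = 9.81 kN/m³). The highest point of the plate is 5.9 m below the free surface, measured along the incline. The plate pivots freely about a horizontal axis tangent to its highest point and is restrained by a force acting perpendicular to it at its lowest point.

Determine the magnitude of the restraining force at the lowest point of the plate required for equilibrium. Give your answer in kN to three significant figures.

γ = 0.789 × 9.81 = 7.74009 kN/m³.
The plate makes 62° with the vertical, i.e. θ = 90° − 62° = 28° to the horizontal. Measuring y along the incline from the free-surface line, vertical depth h = y·sinθ with sinθ = 0.469472.
The centroid is at the centre, 1.355 m below the top of the plate, so y_c = 5.9 + 1.355 = 7.255 m and h_c = 7.255 × 0.469472 = 3.40602 m.
A = π(1.355)² = 5.76804 m².
Resultant F = γ·h_c·A = 7.74009 × 3.40602 × 5.76804 = 152.062 kN.
I_c = πr⁴/4 = π × 1.355⁴/4 = 2.64757 m⁴.
Centre of pressure: y_p = y_c + I_c/(y_c·A) = 7.255 + 2.64757/(7.255 × 5.76804) = 7.255 + 0.0632677 = 7.31827 m along the plane.
The resultant acts 1.355 + 0.0632677 = 1.41827 m (along the plate) below the hinge at the top edge, so the moment about the hinge is M = F × 1.41827 = 152.062 × 1.41827 = 215.665 kN·m.
A normal force at the bottom, 2.71 m from the hinge, must supply this moment: P = 215.665/2.71 = 79.5812 kN.

P ≈ 79.6 kN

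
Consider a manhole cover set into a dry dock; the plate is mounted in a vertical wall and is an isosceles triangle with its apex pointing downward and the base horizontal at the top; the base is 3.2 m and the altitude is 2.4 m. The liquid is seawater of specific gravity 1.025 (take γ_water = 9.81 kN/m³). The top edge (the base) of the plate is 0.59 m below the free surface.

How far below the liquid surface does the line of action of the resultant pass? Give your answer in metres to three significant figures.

γ = 1.025 × 9.81 = 10.05525 kN/m³.
With the apex down, the centroid sits h/3 = 2.4/3 = 0.8 m below the base (the top edge), so the centroid depth is h_c = 0.59 + 0.8 = 1.39 m.
A = ½ × 3.2 × 2.4 = 3.84 m².
Resultant F = γ·h_c·A = 10.05525 × 1.39 × 3.84 = 53.6709 kN.
I_c = b·h³/36 = 3.2 × 2.4³/36 = 1.2288 m⁴.
Centre of pressure: y_p = y_c + I_c/(y_c·A) = 1.39 + 1.2288/(1.39 × 3.84) = 1.39 + 0.230216 = 1.62022 m along the plane.

h_p = 1.62 m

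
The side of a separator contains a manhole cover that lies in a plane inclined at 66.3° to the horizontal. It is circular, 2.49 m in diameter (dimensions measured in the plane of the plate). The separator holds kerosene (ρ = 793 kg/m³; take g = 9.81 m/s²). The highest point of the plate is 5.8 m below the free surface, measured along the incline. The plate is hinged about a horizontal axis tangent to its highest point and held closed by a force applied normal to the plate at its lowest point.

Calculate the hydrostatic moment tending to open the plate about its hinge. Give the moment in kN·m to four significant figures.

M ≈ 317.7 kN·m

γ = ρg = 793 × 9.81 / 1000 = 7.77933 kN/m³.
Let θ = 66.3° be the plate's angle to the horizontal; measure y along the incline from where the plane meets the free surface. Vertical depth h = y·sinθ with sinθ = 0.915663.
The centroid is at the centre, 1.245 m below the top of the plate, so y_c = 5.8 + 1.245 = 7.045 m and h_c = 7.045 × 0.915663 = 6.45085 m.
A = π(1.245)² = 4.86955 m².
Resultant F = γ·h_c·A = 7.77933 × 6.45085 × 4.86955 = 244.37 kN.
I_c = πr⁴/4 = π × 1.245⁴/4 = 1.88698 m⁴.
Centre of pressure: y_p = y_c + I_c/(y_c·A) = 7.045 + 1.88698/(7.045 × 4.86955) = 7.045 + 0.0550044 = 7.1 m along the plane.
The resultant acts 1.245 + 0.0550044 = 1.3 m (along the plate) below the hinge at the top edge, so the moment about the hinge is M = F × 1.3 = 244.37 × 1.3 = 317.681 kN·m.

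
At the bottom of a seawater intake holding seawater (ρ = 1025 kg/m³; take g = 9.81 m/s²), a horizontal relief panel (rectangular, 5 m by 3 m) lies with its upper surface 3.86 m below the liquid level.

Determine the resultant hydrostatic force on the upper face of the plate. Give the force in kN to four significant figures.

γ = ρg = 1025 × 9.81 / 1000 = 10.05525 kN/m³.
The plate is horizontal, so pressure is uniform at p = γ·h = 10.05525 × 3.86 = 38.8133 kN/m².
A = 5 × 3 = 15 m².
F = p·A = 38.8133 × 15 = 582.199 kN.

F ≈ 582.2 kN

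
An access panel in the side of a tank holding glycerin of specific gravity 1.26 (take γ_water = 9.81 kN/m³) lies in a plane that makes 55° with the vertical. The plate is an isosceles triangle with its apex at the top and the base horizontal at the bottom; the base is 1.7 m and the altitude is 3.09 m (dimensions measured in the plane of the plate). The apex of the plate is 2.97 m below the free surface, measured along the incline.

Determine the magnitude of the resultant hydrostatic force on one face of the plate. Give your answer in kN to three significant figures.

F ≈ 93.7 kN

γ = 1.26 × 9.81 = 12.3606 kN/m³.
The plate makes 55° with the vertical, i.e. θ = 90° − 55° = 35° to the horizontal. Measuring y along the incline from the free-surface line, vertical depth h = y·sinθ with sinθ = 0.573576.
With the apex up, the centroid sits 2h/3 = 2 × 3.09/3 = 2.06 m below the apex, so y_c = 2.97 + 2.06 = 5.03 m and h_c = 5.03 × 0.573576 = 2.88509 m.
A = ½ × 1.7 × 3.09 = 2.6265 m².
Resultant F = γ·h_c·A = 12.3606 × 2.88509 × 2.6265 = 93.6648 kN.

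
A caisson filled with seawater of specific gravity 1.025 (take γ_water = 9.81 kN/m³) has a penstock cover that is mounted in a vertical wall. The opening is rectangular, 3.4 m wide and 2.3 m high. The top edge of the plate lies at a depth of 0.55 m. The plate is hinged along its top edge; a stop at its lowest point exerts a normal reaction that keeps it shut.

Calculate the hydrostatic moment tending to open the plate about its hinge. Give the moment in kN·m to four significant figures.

γ = 1.025 × 9.81 = 10.05525 kN/m³.
The centroid lies 2.3/2 = 1.15 m below the top edge, so the centroid depth is h_c = 0.55 + 1.15 = 1.7 m.
A = 3.4 × 2.3 = 7.82 m².
Resultant F = γ·h_c·A = 10.05525 × 1.7 × 7.82 = 133.674 kN.
I_c = b·h³/12 = 3.4 × 2.3³/12 = 3.44732 m⁴.
Centre of pressure: y_p = y_c + I_c/(y_c·A) = 1.7 + 3.44732/(1.7 × 7.82) = 1.7 + 0.259314 = 1.95931 m along the plane.
The resultant acts 1.15 + 0.259314 = 1.40931 m (along the plate) below the hinge at the top edge, so the moment about the hinge is M = F × 1.40931 = 133.674 × 1.40931 = 188.388 kN·m.

M ≈ 188.4 kN·m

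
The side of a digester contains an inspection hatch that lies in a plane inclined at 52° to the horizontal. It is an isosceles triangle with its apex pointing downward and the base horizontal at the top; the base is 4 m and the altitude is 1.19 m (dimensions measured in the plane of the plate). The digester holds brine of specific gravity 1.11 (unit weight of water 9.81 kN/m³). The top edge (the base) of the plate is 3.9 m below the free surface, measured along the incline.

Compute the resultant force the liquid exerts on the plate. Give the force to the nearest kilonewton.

γ = 1.11 × 9.81 = 10.8891 kN/m³.
Let θ = 52° be the plate's angle to the horizontal; measure y along the incline from where the plane meets the free surface. Vertical depth h = y·sinθ with sinθ = 0.788011.
With the apex down, the centroid sits h/3 = 1.19/3 = 0.396667 m below the base (the top edge), so y_c = 3.9 + 0.396667 = 4.29667 m and h_c = 4.29667 × 0.788011 = 3.38582 m.
A = ½ × 4 × 1.19 = 2.38 m².
Resultant F = γ·h_c·A = 10.8891 × 3.38582 × 2.38 = 87.7471 kN.

F ≈ 88 kN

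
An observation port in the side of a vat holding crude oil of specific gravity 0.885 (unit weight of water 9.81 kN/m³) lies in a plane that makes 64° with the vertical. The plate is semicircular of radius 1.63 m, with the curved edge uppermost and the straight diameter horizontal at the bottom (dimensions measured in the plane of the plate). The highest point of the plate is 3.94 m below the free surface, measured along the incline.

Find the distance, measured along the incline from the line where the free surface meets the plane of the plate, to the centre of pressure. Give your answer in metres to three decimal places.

y_p = 4.916 m

γ = 0.885 × 9.81 = 8.68185 kN/m³.
The plate makes 64° with the vertical, i.e. θ = 90° − 64° = 26° to the horizontal. Measuring y along the incline from the free-surface line, vertical depth h = y·sinθ with sinθ = 0.438371.
The centroid lies 4r/(3π) = 0.691793 m above the diameter, so r − 4r/(3π) = 1.63 − 0.691793 = 0.938207 m below the topmost point, so y_c = 3.94 + 0.938207 = 4.87821 m and h_c = 4.87821 × 0.438371 = 2.13847 m.
A = πr²/2 = π × 1.63²/2 = 4.17345 m².
Resultant F = γ·h_c·A = 8.68185 × 2.13847 × 4.17345 = 77.4838 kN.
I_c = (π/8 − 8/(9π))·r⁴ = 0.109757 × 1.63⁴ = 0.774788 m⁴.
Centre of pressure: y_p = y_c + I_c/(y_c·A) = 4.87821 + 0.774788/(4.87821 × 4.17345) = 4.87821 + 0.0380564 = 4.91627 m along the plane.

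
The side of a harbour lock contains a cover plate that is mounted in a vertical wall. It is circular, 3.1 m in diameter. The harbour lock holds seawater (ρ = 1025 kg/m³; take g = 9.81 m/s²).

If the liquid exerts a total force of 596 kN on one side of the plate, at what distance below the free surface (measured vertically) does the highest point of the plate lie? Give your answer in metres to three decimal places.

d_top ≈ 6.303 m

γ = ρg = 1025 × 9.81 / 1000 = 10.05525 kN/m³.
A = π(1.55)² = 7.54768 m².
From F = γ·h_c·A, the centroid depth is h_c = 596/(10.05525 × 7.54768) = 7.85308 m.
The centroid is at the centre, 1.55 m below the top of the plate, so the highest point sits at h_top = 7.85308 − 1.55 = 6.30308 m below the surface.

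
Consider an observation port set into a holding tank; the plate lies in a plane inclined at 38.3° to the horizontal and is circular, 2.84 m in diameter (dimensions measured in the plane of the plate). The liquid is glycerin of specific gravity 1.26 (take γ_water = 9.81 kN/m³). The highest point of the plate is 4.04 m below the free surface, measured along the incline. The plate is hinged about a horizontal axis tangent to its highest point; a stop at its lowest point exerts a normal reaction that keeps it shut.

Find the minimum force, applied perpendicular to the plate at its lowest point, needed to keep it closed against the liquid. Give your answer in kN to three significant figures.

P ≈ 141 kN

γ = 1.26 × 9.81 = 12.3606 kN/m³.
Let θ = 38.3° be the plate's angle to the horizontal; measure y along the incline from where the plane meets the free surface. Vertical depth h = y·sinθ with sinθ = 0.619779.
The centroid is at the centre, 1.42 m below the top of the plate, so y_c = 4.04 + 1.42 = 5.46 m and h_c = 5.46 × 0.619779 = 3.38399 m.
A = π(1.42)² = 6.33471 m².
Resultant F = γ·h_c·A = 12.3606 × 3.38399 × 6.33471 = 264.969 kN.
I_c = πr⁴/4 = π × 1.42⁴/4 = 3.19333 m⁴.
Centre of pressure: y_p = y_c + I_c/(y_c·A) = 5.46 + 3.19333/(5.46 × 6.33471) = 5.46 + 0.0923261 = 5.55233 m along the plane.
The resultant acts 1.42 + 0.0923261 = 1.51233 m (along the plate) below the hinge at the top edge, so the moment about the hinge is M = F × 1.51233 = 264.969 × 1.51233 = 400.721 kN·m.
A normal force at the bottom, 2.84 m from the hinge, must supply this moment: P = 400.721/2.84 = 141.099 kN.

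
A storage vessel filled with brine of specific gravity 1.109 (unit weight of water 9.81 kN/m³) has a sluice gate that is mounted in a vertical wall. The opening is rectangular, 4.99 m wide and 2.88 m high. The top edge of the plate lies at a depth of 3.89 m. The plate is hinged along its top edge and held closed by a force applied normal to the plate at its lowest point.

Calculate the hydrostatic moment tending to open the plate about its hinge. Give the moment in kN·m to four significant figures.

M ≈ 1308 kN·m

γ = 1.109 × 9.81 = 10.87929 kN/m³.
The centroid lies 2.88/2 = 1.44 m below the top edge, so the centroid depth is h_c = 3.89 + 1.44 = 5.33 m.
A = 4.99 × 2.88 = 14.3712 m².
Resultant F = γ·h_c·A = 10.87929 × 5.33 × 14.3712 = 833.337 kN.
I_c = b·h³/12 = 4.99 × 2.88³/12 = 9.93337 m⁴.
Centre of pressure: y_p = y_c + I_c/(y_c·A) = 5.33 + 9.93337/(5.33 × 14.3712) = 5.33 + 0.129681 = 5.45968 m along the plane.
The resultant acts 1.44 + 0.129681 = 1.56968 m (along the plate) below the hinge at the top edge, so the moment about the hinge is M = F × 1.56968 = 833.337 × 1.56968 = 1308.07 kN·m.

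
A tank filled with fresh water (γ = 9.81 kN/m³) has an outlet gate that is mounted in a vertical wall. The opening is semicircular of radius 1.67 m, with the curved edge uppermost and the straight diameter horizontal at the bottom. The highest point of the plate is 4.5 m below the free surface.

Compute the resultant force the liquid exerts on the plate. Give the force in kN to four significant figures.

γ = 9.81 kN/m³.
The centroid lies 4r/(3π) = 0.70877 m above the diameter, so r − 4r/(3π) = 1.67 − 0.70877 = 0.96123 m below the topmost point, so the centroid depth is h_c = 4.5 + 0.96123 = 5.46123 m.
A = πr²/2 = π × 1.67²/2 = 4.38079 m².
Resultant F = γ·h_c·A = 9.81 × 5.46123 × 4.38079 = 234.699 kN.

F ≈ 234.7 kN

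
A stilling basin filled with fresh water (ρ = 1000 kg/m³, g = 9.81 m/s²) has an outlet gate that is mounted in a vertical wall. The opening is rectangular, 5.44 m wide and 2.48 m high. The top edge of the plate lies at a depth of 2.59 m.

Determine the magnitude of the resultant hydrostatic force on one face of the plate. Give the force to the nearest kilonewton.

γ = ρg = 1000 × 9.81 = 9810 N/m³ = 9.81 kN/m³.
The centroid lies 2.48/2 = 1.24 m below the top edge, so the centroid depth is h_c = 2.59 + 1.24 = 3.83 m.
A = 5.44 × 2.48 = 13.4912 m².
Resultant F = γ·h_c·A = 9.81 × 3.83 × 13.4912 = 506.895 kN.

F ≈ 507 kN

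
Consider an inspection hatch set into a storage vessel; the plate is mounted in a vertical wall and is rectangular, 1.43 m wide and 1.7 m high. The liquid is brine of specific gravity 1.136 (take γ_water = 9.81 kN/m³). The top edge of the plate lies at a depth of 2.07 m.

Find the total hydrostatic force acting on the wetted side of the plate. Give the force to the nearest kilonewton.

γ = 1.136 × 9.81 = 11.14416 kN/m³.
The centroid lies 1.7/2 = 0.85 m below the top edge, so the centroid depth is h_c = 2.07 + 0.85 = 2.92 m.
A = 1.43 × 1.7 = 2.431 m².
Resultant F = γ·h_c·A = 11.14416 × 2.92 × 2.431 = 79.107 kN.

F ≈ 79 kN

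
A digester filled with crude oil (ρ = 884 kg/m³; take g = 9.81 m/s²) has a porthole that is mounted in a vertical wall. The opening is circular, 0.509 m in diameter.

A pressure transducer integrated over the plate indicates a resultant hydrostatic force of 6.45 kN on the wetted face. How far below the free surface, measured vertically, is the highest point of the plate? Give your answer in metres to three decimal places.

d_top ≈ 3.401 m

γ = ρg = 884 × 9.81 / 1000 = 8.67204 kN/m³.
A = π(0.2545)² = 0.203482 m².
From F = γ·h_c·A, the centroid depth is h_c = 6.45/(8.67204 × 0.203482) = 3.65521 m.
The centroid is at the centre, 0.2545 m below the top of the plate, so the highest point sits at h_top = 3.65521 − 0.2545 = 3.40071 m below the surface.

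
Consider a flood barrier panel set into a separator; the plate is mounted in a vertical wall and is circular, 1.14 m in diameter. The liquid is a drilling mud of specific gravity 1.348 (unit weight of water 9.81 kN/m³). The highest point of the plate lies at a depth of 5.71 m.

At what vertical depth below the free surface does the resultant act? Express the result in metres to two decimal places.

γ = 1.348 × 9.81 = 13.22388 kN/m³.
The centroid is at the centre, 0.57 m below the top of the plate, so the centroid depth is h_c = 5.71 + 0.57 = 6.28 m.
A = π(0.57)² = 1.0207 m².
Resultant F = γ·h_c·A = 13.22388 × 6.28 × 1.0207 = 84.765 kN.
I_c = πr⁴/4 = π × 0.57⁴/4 = 0.0829066 m⁴.
Centre of pressure: y_p = y_c + I_c/(y_c·A) = 6.28 + 0.0829066/(6.28 × 1.0207) = 6.28 + 0.012934 = 6.29293 m along the plane.

h_p = 6.29 m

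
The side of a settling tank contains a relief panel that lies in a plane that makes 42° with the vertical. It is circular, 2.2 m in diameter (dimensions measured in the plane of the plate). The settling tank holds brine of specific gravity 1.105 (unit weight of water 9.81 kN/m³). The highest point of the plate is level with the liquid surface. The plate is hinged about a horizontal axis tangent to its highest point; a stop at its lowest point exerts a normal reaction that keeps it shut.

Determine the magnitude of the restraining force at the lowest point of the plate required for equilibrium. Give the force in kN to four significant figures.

P ≈ 21.05 kN

γ = 1.105 × 9.81 = 10.84005 kN/m³.
The plate makes 42° with the vertical, i.e. θ = 90° − 42° = 48° to the horizontal. Measuring y along the incline from the free-surface line, vertical depth h = y·sinθ with sinθ = 0.743145.
The centroid is at the centre, 1.1 m below the top of the plate, so y_c = 1.1 m and h_c = 1.1 × 0.743145 = 0.81746 m.
A = π(1.1)² = 3.80133 m².
Resultant F = γ·h_c·A = 10.84005 × 0.81746 × 3.80133 = 33.6848 kN.
I_c = πr⁴/4 = π × 1.1⁴/4 = 1.1499 m⁴.
Centre of pressure: y_p = y_c + I_c/(y_c·A) = 1.1 + 1.1499/(1.1 × 3.80133) = 1.1 + 0.274999 = 1.375 m along the plane.
The resultant acts 1.1 + 0.274999 = 1.375 m (along the plate) below the hinge at the top edge, so the moment about the hinge is M = F × 1.375 = 33.6848 × 1.375 = 46.3166 kN·m.
A normal force at the bottom, 2.2 m from the hinge, must supply this moment: P = 46.3166/2.2 = 21.053 kN.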